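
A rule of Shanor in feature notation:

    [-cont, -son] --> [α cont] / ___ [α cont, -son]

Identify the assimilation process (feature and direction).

regressive manner assimilation

The shared variable α links the value of [cont] on the target to that of the neighbouring obstruent. [cont] distinguishes stops from fricatives — a manner-of-articulation feature — so this is manner assimilation.
The conditioning segment sits to the right of the focus bar, meaning the trigger follows the segment that changes — regressive assimilation.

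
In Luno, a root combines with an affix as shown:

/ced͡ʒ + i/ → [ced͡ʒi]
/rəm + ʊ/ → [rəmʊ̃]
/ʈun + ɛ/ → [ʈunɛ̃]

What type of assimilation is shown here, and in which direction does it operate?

The vowel /ʊ/ surfaces as nasalised [ʊ̃] next to the preceding nasal /m/ — it has acquired the [+nasal] feature of its neighbour.
The other form shows the same pattern: /ɛ/ → [ɛ̃] after /n/ — each time a vowel is nasalised next to a preceding nasal.
No change occurs in [ced͡ʒi] because the vowel at the boundary is adjacent to an oral consonant, not a nasal (/i/ next to /d͡ʒ/).
Because the conditioning nasal is to the left of the vowel that changes, the process is progressive (perseverative).

progressive nasality assimilation (vowel nasalisation)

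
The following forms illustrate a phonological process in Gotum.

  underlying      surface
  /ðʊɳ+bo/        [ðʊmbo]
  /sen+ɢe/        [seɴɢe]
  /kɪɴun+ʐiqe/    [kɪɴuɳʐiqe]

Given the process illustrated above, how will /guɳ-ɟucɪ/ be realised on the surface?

The data show regressive place assimilation: /ɳ/ → [m] before /b/; /n/ → [ɴ] before /ɢ/; /n/ → [ɳ] before /ʐ/. In each pair only place changes, matching the following consonant, while manner and voice stay constant.
/ɳ/ is a voiced retroflex nasal. The following trigger /ɟ/ is palatal, so /ɳ/ must become palatal as well.
The voiced palatal nasal is [ɲ], so /ɳ/ → [ɲ].

[guɲɟucɪ]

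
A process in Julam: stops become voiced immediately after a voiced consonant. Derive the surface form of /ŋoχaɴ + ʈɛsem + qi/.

[ŋoχaɴɖɛsemɢi]

/ʈ/ is a voiceless retroflex stop. The preceding trigger /ɴ/ is voiced, so /ʈ/ must become voiced as well.
A voiced retroflex stop is [ɖ], so the surface segment is [ɖ].
At the second juncture, /q/ likewise becomes [ɢ] adjacent to /m/.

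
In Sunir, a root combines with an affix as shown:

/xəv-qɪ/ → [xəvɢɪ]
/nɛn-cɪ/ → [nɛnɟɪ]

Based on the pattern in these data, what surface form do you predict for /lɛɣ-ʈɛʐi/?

The data show progressive voicing assimilation: /q/ → [ɢ] after /v/; /c/ → [ɟ] after /n/. In each pair only voicing changes, matching the preceding consonant, while place and manner stay constant.
The rule targets /ʈ/ (voiceless retroflex stop), which sits after the trigger /ɣ/ (voiced).
A voiced retroflex stop is [ɖ], so the surface segment is [ɖ].

[lɛɣɖɛʐi]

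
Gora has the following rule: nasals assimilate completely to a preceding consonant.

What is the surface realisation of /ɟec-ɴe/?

[ɟecce]

/ɴ/ is the segment targeted by the rule; it sits immediately after /c/, so it assimilates completely and surfaces as [c].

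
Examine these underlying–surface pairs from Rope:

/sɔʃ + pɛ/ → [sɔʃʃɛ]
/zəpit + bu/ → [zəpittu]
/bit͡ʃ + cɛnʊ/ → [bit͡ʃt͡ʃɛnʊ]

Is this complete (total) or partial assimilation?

total assimilation

The segment that alternates is /p/, which surfaces as [ʃ] when adjacent to /ʃ/.
The output [ʃ] is identical to the trigger /ʃ/ — every feature (place, manner, voicing) has been copied — so this is total assimilation.
The remaining alternations confirm this: /b/ → [t] after /t/; /c/ → [t͡ʃ] after /t͡ʃ/ — in each case the output is a copy of the preceding consonant.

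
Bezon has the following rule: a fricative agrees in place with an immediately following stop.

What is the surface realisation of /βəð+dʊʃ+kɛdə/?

[βəzdʊxkɛdə]

The rule targets /ð/ (voiced dental fricative), which sits before the trigger /d/ (alveolar).
Changing only its place to alveolar gives [z] — the voiced alveolar fricative.
The same rule applies at the second boundary: /ʃ/ → [x] next to /k/.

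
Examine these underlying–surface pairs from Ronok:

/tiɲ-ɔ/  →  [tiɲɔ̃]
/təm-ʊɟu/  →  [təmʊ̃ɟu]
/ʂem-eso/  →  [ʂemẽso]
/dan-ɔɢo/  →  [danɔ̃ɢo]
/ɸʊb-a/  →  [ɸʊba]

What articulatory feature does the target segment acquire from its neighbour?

nasality

The vowel /ɔ/ surfaces as nasalised [ɔ̃] next to the preceding nasal /ɲ/ — it has acquired the [+nasal] feature of its neighbour.
The other forms show the same pattern: /ʊ/ → [ʊ̃] after /m/; /e/ → [ẽ] after /m/; /ɔ/ → [ɔ̃] after /n/ — each time a vowel is nasalised next to a preceding nasal.
No change occurs in [ɸʊba] because the vowel at the boundary is adjacent to an oral consonant, not a nasal (/a/ next to /b/).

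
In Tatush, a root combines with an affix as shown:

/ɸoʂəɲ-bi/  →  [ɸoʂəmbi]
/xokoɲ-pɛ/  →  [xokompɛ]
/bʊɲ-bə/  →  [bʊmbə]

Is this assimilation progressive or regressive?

regressive

Underlying /ɲ/ is realised as [m] next to /b/; /b/ itself does not change.
The change palatal → bilabial matches the place of the following /b/, identifying this as place assimilation.
The same holds elsewhere in the data: /ɲ/ → [m] before /p/ (palatal → bilabial, matching bilabial) — only place changes, and always toward the following segment.
The trigger is the following segment, so the direction is regressive (anticipatory).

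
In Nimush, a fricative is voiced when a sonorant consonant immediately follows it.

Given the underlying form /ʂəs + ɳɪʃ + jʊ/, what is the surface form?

[ʂəzɳɪʒjʊ]

The rule targets /s/ (voiceless alveolar fricative), which sits before the trigger /ɳ/ (voiced).
Changing only its voicing to voiced gives [z] — the voiced alveolar fricative.
At the second juncture, /ʃ/ likewise becomes [ʒ] adjacent to /j/.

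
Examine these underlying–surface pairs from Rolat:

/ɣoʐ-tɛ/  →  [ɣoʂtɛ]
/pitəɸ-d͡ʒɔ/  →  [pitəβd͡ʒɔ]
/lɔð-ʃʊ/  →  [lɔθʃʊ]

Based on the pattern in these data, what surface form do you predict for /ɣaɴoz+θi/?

The data show regressive voicing assimilation: /ʐ/ → [ʂ] before /t/; /ɸ/ → [β] before /d͡ʒ/; /ð/ → [θ] before /ʃ/. In each pair only voicing changes, matching the following consonant, while place and manner stay constant.
/z/ is a voiced alveolar fricative. The following trigger /θ/ is voiceless, so /z/ must become voiceless as well.
The voiceless alveolar fricative is [s], so /z/ → [s].

[ɣaɴosθi]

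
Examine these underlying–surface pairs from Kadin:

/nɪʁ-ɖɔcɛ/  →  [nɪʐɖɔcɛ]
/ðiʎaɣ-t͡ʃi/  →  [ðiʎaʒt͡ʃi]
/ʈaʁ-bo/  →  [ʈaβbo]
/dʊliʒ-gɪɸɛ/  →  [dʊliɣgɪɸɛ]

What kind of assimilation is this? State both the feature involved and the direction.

Underlying /ʁ/ is realised as [ʐ] next to /ɖ/; /ɖ/ itself does not change.
/ʁ/ is uvular while /ɖ/ is retroflex; the output [ʐ] is retroflex, matching the trigger — so the feature that spreads is place.
Manner and voice are unchanged, so the assimilation is partial, not total.
The other alternating forms pattern the same way: /ɣ/ → [ʒ] before /t͡ʃ/ (velar → postalveolar, matching postalveolar); /ʁ/ → [β] before /b/ (uvular → bilabial, matching bilabial); /ʒ/ → [ɣ] before /g/ (postalveolar → velar, matching velar) — only place changes, and always toward the following segment.
Since the segment that changes precedes the conditioning segment, the assimilation is regressive.

regressive place assimilation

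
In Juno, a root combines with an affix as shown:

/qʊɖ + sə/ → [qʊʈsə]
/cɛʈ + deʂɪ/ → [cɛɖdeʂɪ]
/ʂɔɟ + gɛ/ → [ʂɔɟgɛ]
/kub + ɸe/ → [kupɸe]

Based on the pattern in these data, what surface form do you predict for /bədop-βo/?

The data show regressive voicing assimilation: /ɖ/ → [ʈ] before /s/; /ʈ/ → [ɖ] before /d/; /b/ → [p] before /ɸ/. In each pair only voicing changes, matching the following consonant, while place and manner stay constant.
No alternation appears in [ʂɔɟgɛ]: there the adjacent consonants already agree in voicing (/ɟ/ and /g/ are both voiced), so this form is consistent with the same rule.
The rule targets /p/ (voiceless bilabial stop), which sits before the trigger /β/ (voiced).
A voiced bilabial stop is [b], so the surface segment is [b].

[bədobβo]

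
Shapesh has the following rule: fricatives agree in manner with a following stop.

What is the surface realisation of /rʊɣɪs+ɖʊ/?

The rule targets /s/ (voiceless alveolar fricative), which sits before the trigger /ɖ/ (stop).
The voiceless alveolar stop is [t], so /s/ → [t].

[rʊɣɪtɖʊ]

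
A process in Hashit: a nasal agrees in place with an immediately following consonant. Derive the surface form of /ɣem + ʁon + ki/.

/m/ is a voiced bilabial nasal. The following trigger /ʁ/ is uvular, so /m/ must become uvular as well.
Changing only its place to uvular gives [ɴ] — the voiced uvular nasal.
At the second juncture, /n/ likewise becomes [ŋ] adjacent to /k/.

[ɣeɴʁoŋki]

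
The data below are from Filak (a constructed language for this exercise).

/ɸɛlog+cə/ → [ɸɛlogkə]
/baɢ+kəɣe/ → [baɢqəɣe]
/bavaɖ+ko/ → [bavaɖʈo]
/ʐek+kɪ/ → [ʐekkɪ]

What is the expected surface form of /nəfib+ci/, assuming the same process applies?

[nəfibpi]

The data show progressive place assimilation: /c/ → [k] after /g/; /k/ → [q] after /ɢ/; /k/ → [ʈ] after /ɖ/. In each pair only place changes, matching the preceding consonant, while manner and voice stay constant.
Nothing changes in [ʐekkɪ]: there the adjacent consonants already agree in place (/k/ and /k/ are both velar), so this form is consistent with the same rule.
The rule targets /c/ (voiceless palatal stop), which sits after the trigger /b/ (bilabial).
Changing only its place to bilabial gives [p] — the voiceless bilabial stop.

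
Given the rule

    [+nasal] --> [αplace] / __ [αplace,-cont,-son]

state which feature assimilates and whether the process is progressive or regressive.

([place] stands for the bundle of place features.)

regressive place assimilation

The shared variable α links the value of the place features (abbreviated [place]) on the target to the same value on the neighbouring segment, so place is the feature that assimilates.
The conditioning segment sits to the right of the focus bar, meaning the trigger follows the segment that changes — regressive assimilation.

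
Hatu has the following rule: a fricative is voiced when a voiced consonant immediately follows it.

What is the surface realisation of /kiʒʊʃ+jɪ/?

[kiʒʊʒjɪ]

The rule targets /ʃ/ (voiceless postalveolar fricative), which sits before the trigger /j/ (voiced).
Changing only its voicing to voiced gives [ʒ] — the voiced postalveolar fricative.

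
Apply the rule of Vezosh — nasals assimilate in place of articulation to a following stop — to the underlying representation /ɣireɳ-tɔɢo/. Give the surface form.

/ɳ/ is a voiced retroflex nasal. The following trigger /t/ is alveolar, so /ɳ/ must become alveolar as well.
A voiced alveolar nasal is [n], so the surface segment is [n].

[ɣirentɔɢo]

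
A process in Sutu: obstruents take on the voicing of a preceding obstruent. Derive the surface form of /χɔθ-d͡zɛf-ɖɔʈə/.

[χɔθt͡sɛfʈɔʈə]

The rule targets /d͡z/ (voiced alveolar affricate), which sits after the trigger /θ/ (voiceless).
A voiceless alveolar affricate is [t͡s], so the surface segment is [t͡s].
The same rule applies at the second boundary: /ɖ/ → [ʈ] next to /f/.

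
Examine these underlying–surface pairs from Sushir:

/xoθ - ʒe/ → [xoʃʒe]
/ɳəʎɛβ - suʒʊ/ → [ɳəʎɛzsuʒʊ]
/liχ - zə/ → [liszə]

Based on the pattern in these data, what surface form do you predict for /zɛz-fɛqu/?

[zɛvfɛqu]

The data show regressive place assimilation: /θ/ → [ʃ] before /ʒ/; /β/ → [z] before /s/; /χ/ → [s] before /z/. In each pair only place changes, matching the following consonant, while manner and voice stay constant.
/z/ is a voiced alveolar fricative. The following trigger /f/ is labiodental, so /z/ must become labiodental as well.
Changing only its place to labiodental gives [v] — the voiced labiodental fricative.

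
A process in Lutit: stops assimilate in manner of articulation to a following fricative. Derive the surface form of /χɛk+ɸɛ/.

The rule targets /k/ (voiceless velar stop), which sits before the trigger /ɸ/ (fricative).
A voiceless velar fricative is [x], so the surface segment is [x].

[χɛxɸɛ]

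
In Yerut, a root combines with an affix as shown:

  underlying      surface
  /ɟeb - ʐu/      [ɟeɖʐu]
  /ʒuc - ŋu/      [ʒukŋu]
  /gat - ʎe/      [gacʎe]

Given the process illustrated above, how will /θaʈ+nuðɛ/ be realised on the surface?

[θatnuðɛ]

The data show regressive place assimilation: /b/ → [ɖ] before /ʐ/; /c/ → [k] before /ŋ/; /t/ → [c] before /ʎ/. In each pair only place changes, matching the following consonant, while manner and voice stay constant.
The rule targets /ʈ/ (voiceless retroflex stop), which sits before the trigger /n/ (alveolar).
Changing only its place to alveolar gives [t] — the voiceless alveolar stop.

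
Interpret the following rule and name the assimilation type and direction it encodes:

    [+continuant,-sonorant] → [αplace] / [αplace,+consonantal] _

progressive place assimilation

The rule copies the place features (abbreviated [place]) from the environment onto the target, so the assimilating feature is place.
Since the environment is written before the underscore, the trigger precedes the target; the direction is progressive.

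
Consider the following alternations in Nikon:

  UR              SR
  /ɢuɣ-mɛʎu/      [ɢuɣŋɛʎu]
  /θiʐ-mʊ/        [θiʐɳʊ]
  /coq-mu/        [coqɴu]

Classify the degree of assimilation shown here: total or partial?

partial assimilation

The segment that alternates is /m/, which surfaces as [ŋ] when adjacent to /ɣ/.
The change bilabial → velar matches the place of the preceding /ɣ/, identifying this as place assimilation.
Manner and voice are unchanged, so the assimilation is partial, not total.
The same holds elsewhere in the data: /m/ → [ɳ] after /ʐ/ (bilabial → retroflex, matching retroflex); /m/ → [ɴ] after /q/ (bilabial → uvular, matching uvular) — only place changes, and always toward the preceding segment.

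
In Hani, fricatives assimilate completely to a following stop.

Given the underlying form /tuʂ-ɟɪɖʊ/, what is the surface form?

/ʂ/ is the segment targeted by the rule; it sits immediately before /ɟ/, so it assimilates completely and surfaces as [ɟ].

[tuɟɟɪɖʊ]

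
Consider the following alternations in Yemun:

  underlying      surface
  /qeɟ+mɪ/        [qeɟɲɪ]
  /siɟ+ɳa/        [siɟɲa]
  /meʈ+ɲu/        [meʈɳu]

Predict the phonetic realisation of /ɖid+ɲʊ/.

[ɖidnʊ]

The data show progressive place assimilation: /m/ → [ɲ] after /ɟ/; /ɳ/ → [ɲ] after /ɟ/; /ɲ/ → [ɳ] after /ʈ/. In each pair only place changes, matching the preceding consonant, while manner and voice stay constant.
/ɲ/ is a voiced palatal nasal. The preceding trigger /d/ is alveolar, so /ɲ/ must become alveolar as well.
The voiced alveolar nasal is [n], so /ɲ/ → [n].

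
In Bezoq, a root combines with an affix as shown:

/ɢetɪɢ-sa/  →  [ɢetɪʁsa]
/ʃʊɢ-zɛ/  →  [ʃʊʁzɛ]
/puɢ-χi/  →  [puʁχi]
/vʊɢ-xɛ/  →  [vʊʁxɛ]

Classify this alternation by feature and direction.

Comparing underlying and surface forms, /ɢ/ → [ʁ] is the alternation; the neighbouring /s/ is constant.
/ɢ/ is a stop while /s/ is a fricative; the output [ʁ] is a fricative, matching the trigger — so the feature that spreads is manner.
Place and voice are unchanged, so the assimilation is partial, not total.
The other alternating forms pattern the same way: /ɢ/ → [ʁ] before /z/ (stop → fricative, matching a fricative); /ɢ/ → [ʁ] before /χ/ (stop → fricative, matching a fricative); /ɢ/ → [ʁ] before /x/ (stop → fricative, matching a fricative) — only manner changes, and always toward the following segment.
Since the segment that changes precedes the conditioning segment, the assimilation is regressive.

regressive manner assimilation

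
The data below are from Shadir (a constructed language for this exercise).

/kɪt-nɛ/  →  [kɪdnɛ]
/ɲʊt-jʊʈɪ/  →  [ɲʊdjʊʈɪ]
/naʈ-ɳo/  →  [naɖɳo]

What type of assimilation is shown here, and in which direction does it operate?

regressive voicing assimilation

The segment that alternates is /t/, which surfaces as [d] when adjacent to /n/.
The change voiceless → voiced matches the voicing of the following /n/, identifying this as voicing assimilation.
Place and manner are unchanged, so the assimilation is partial, not total.
The other alternating forms pattern the same way: /t/ → [d] before /j/ (voiceless → voiced, matching voiced); /ʈ/ → [ɖ] before /ɳ/ (voiceless → voiced, matching voiced) — only voicing changes, and always toward the following segment.
The trigger is the following segment, so the direction is regressive (anticipatory).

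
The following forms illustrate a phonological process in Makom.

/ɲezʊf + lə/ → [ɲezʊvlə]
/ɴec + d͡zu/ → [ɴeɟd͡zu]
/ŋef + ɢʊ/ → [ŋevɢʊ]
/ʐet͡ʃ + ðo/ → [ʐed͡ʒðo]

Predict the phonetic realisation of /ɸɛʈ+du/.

The data show regressive voicing assimilation: /f/ → [v] before /l/; /c/ → [ɟ] before /d͡z/; /f/ → [v] before /ɢ/; /t͡ʃ/ → [d͡ʒ] before /ð/. In each pair only voicing changes, matching the following consonant, while place and manner stay constant.
The rule targets /ʈ/ (voiceless retroflex stop), which sits before the trigger /d/ (voiced).
The voiced retroflex stop is [ɖ], so /ʈ/ → [ɖ].

[ɸɛɖdu]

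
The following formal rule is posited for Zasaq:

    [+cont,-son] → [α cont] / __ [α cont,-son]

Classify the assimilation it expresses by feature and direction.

regressive manner assimilation

The shared variable α links the value of [cont] on the target to that of the neighbouring obstruent. [cont] distinguishes stops from fricatives — a manner-of-articulation feature — so this is manner assimilation.
Since the environment is written after the underscore, the trigger follows the target; the direction is regressive.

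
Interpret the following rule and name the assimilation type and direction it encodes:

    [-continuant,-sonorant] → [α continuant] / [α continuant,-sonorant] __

The rule copies [continuant] (continuancy) from the environment onto the target stops; since [±continuant] encodes the stop/fricative manner contrast, the assimilating dimension is manner.
The conditioning segment sits to the left of the focus bar, meaning the trigger precedes the segment that changes — progressive assimilation.

progressive manner assimilation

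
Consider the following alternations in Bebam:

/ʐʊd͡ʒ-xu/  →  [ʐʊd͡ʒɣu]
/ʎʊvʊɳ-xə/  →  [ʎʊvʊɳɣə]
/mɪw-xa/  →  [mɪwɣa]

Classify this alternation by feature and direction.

progressive voicing assimilation

Underlying /x/ is realised as [ɣ] next to /d͡ʒ/; /d͡ʒ/ itself does not change.
The change voiceless → voiced matches the voicing of the preceding /d͡ʒ/, identifying this as voicing assimilation.
Place and manner are unchanged, so the assimilation is partial, not total.
The other alternating forms pattern the same way: /x/ → [ɣ] after /ɳ/ (voiceless → voiced, matching voiced); /x/ → [ɣ] after /w/ (voiceless → voiced, matching voiced) — only voicing changes, and always toward the preceding segment.
The trigger is the preceding segment, so the direction is progressive (perseverative).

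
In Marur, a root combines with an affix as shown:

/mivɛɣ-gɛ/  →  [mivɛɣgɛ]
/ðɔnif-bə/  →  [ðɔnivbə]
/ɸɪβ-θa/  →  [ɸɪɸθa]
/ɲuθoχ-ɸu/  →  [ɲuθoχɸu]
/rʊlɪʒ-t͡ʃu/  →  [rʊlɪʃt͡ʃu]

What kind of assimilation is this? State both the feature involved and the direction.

Comparing underlying and surface forms, /f/ → [v] is the alternation; the neighbouring /b/ is constant.
/f/ is voiceless while /b/ is voiced; the output [v] is voiced, matching the trigger — so the feature that spreads is voicing.
Place and manner are unchanged, so the assimilation is partial, not total.
Checking the remaining alternations: /β/ → [ɸ] before /θ/ (voiced → voiceless, matching voiceless); /ʒ/ → [ʃ] before /t͡ʃ/ (voiced → voiceless, matching voiceless) — only voicing changes, and always toward the following segment.
No alternation appears in [mivɛɣgɛ], [ɲuθoχɸu]: there the adjacent consonants already agree in voicing (/ɣ/ and /g/ are both voiced; /χ/ and /ɸ/ are both voiceless), so these forms are consistent with the same rule.
The trigger is the following segment, so the direction is regressive (anticipatory).

regressive voicing assimilation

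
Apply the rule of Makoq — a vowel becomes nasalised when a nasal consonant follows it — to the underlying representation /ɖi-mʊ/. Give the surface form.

[ɖĩmʊ]

/i/ sits next to the nasal /m/ and is therefore nasalised to [ĩ].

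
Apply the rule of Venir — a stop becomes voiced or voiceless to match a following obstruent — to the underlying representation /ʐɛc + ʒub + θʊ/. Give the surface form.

The rule targets /c/ (voiceless palatal stop), which sits before the trigger /ʒ/ (voiced).
A voiced palatal stop is [ɟ], so the surface segment is [ɟ].
The same rule applies at the second boundary: /b/ → [p] next to /θ/.

[ʐɛɟʒupθʊ]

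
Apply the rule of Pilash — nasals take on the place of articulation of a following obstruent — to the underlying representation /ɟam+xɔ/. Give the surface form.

The rule targets /m/ (voiced bilabial nasal), which sits before the trigger /x/ (velar).
The voiced velar nasal is [ŋ], so /m/ → [ŋ].

[ɟaŋxɔ]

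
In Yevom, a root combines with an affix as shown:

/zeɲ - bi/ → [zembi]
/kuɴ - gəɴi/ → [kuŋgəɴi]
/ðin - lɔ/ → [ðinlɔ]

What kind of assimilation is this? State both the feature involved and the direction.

regressive place assimilation

Underlying /ɲ/ is realised as [m] next to /b/; /b/ itself does not change.
The change palatal → bilabial matches the place of the following /b/, identifying this as place assimilation.
Manner and voice are unchanged, so the assimilation is partial, not total.
The other alternating form patterns the same way: /ɴ/ → [ŋ] before /g/ (uvular → velar, matching velar) — only place changes, and always toward the following segment.
Nothing changes in [ðinlɔ]: there the adjacent consonants already agree in place (/n/ and /l/ are both alveolar), so this form is consistent with the same rule.
The trigger is the following segment, so the direction is regressive (anticipatory).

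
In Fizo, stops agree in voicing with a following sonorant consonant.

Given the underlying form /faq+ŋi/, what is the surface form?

[faɢŋi]

The rule targets /q/ (voiceless uvular stop), which sits before the trigger /ŋ/ (voiced).
The voiced uvular stop is [ɢ], so /q/ → [ɢ].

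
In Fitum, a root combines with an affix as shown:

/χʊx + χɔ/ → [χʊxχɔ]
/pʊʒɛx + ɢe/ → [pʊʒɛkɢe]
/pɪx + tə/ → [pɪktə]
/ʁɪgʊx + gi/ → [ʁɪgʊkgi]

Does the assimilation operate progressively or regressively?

The segment that alternates is /x/, which surfaces as [k] when adjacent to /ɢ/.
The change fricative → stop matches the manner of the following /ɢ/, identifying this as manner assimilation.
The other alternating forms pattern the same way: /x/ → [k] before /t/ (fricative → stop, matching a stop); /x/ → [k] before /g/ (fricative → stop, matching a stop) — only manner changes, and always toward the following segment.
No alternation appears in [χʊxχɔ]: there the adjacent consonants already agree in manner (/x/ and /χ/ are both fricatives), so this form is consistent with the same rule.
The trigger is the following segment, so the direction is regressive (anticipatory).

regressive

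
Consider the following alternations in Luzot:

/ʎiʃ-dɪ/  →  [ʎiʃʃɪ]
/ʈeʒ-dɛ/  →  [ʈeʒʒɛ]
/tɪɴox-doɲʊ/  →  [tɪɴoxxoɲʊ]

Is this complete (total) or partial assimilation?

Underlying /d/ is realised as [ʃ] next to /ʃ/; /ʃ/ itself does not change.
The output [ʃ] is identical to the trigger /ʃ/ — every feature (place, manner, voicing) has been copied — so this is total assimilation.
The remaining alternations confirm this: /d/ → [ʒ] after /ʒ/; /d/ → [x] after /x/ — in each case the output is a copy of the preceding consonant.

total assimilation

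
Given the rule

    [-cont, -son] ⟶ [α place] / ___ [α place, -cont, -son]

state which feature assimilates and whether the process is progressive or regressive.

regressive place assimilation

The rule copies the place features (abbreviated [place]) from the environment onto the target, so the assimilating feature is place.
The conditioning segment sits to the right of the focus bar, meaning the trigger follows the segment that changes — regressive assimilation.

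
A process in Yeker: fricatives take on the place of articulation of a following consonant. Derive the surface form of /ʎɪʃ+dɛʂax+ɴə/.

[ʎɪsdɛʂaχɴə]

/ʃ/ is a voiceless postalveolar fricative. The following trigger /d/ is alveolar, so /ʃ/ must become alveolar as well.
A voiceless alveolar fricative is [s], so the surface segment is [s].
The same rule applies at the second boundary: /x/ → [χ] next to /ɴ/.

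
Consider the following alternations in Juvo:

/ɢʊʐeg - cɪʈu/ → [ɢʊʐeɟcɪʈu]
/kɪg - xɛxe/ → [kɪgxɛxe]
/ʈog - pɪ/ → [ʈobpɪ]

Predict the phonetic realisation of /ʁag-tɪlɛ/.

The data show regressive place assimilation: /g/ → [ɟ] before /c/; /g/ → [b] before /p/. In each pair only place changes, matching the following consonant, while manner and voice stay constant.
No alternation appears in [kɪgxɛxe]: there the adjacent consonants already agree in place (/g/ and /x/ are both velar), so this form is consistent with the same rule.
/g/ is a voiced velar stop. The following trigger /t/ is alveolar, so /g/ must become alveolar as well.
Changing only its place to alveolar gives [d] — the voiced alveolar stop.

[ʁadtɪlɛ]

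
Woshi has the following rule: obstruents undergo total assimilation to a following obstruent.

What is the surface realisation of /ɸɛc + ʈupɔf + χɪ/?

[ɸɛʈʈupɔχχɪ]

/c/ is the segment targeted by the rule; it sits immediately before /ʈ/, so it assimilates completely and surfaces as [ʈ].
At the second juncture, /f/ likewise becomes [χ] adjacent to /χ/.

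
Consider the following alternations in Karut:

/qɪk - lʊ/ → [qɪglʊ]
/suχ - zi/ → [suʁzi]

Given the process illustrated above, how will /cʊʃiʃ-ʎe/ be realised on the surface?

[cʊʃiʒʎe]

The data show regressive voicing assimilation: /k/ → [g] before /l/; /χ/ → [ʁ] before /z/. In each pair only voicing changes, matching the following consonant, while place and manner stay constant.
The rule targets /ʃ/ (voiceless postalveolar fricative), which sits before the trigger /ʎ/ (voiced).
The voiced postalveolar fricative is [ʒ], so /ʃ/ → [ʒ].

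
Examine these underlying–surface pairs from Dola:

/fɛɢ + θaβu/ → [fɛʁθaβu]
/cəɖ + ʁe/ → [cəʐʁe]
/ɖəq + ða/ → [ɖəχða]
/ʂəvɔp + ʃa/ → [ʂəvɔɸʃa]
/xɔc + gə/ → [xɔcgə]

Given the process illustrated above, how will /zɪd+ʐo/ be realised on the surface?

[zɪzʐo]

The data show regressive manner assimilation: /ɢ/ → [ʁ] before /θ/; /ɖ/ → [ʐ] before /ʁ/; /q/ → [χ] before /ð/; /p/ → [ɸ] before /ʃ/. In each pair only manner changes, matching the following consonant, while place and voice stay constant.
No alternation appears in [xɔcgə]: there the adjacent consonants already agree in manner (/c/ and /g/ are both stops), so this form is consistent with the same rule.
The rule targets /d/ (voiced alveolar stop), which sits before the trigger /ʐ/ (fricative).
Changing only its manner to fricative gives [z] — the voiced alveolar fricative.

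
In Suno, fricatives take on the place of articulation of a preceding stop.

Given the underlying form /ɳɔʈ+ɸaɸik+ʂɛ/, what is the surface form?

The rule targets /ɸ/ (voiceless bilabial fricative), which sits after the trigger /ʈ/ (retroflex).
Changing only its place to retroflex gives [ʂ] — the voiceless retroflex fricative.
The same rule applies at the second boundary: /ʂ/ → [x] next to /k/.

[ɳɔʈʂaɸikxɛ]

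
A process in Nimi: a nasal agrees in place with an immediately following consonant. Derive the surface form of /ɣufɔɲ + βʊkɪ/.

The rule targets /ɲ/ (voiced palatal nasal), which sits before the trigger /β/ (bilabial).
The voiced bilabial nasal is [m], so /ɲ/ → [m].

[ɣufɔmβʊkɪ]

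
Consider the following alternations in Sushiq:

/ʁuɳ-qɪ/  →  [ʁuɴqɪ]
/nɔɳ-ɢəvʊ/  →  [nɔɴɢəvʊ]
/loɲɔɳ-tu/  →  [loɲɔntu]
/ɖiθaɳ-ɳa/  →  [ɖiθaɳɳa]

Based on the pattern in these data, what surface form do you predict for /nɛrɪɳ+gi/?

[nɛrɪŋgi]

The data show regressive place assimilation: /ɳ/ → [ɴ] before /q/; /ɳ/ → [ɴ] before /ɢ/; /ɳ/ → [n] before /t/. In each pair only place changes, matching the following consonant, while manner and voice stay constant.
No alternation appears in [ɖiθaɳɳa]: there the adjacent consonants already agree in place (/ɳ/ and /ɳ/ are both retroflex), so this form is consistent with the same rule.
The rule targets /ɳ/ (voiced retroflex nasal), which sits before the trigger /g/ (velar).
Changing only its place to velar gives [ŋ] — the voiced velar nasal.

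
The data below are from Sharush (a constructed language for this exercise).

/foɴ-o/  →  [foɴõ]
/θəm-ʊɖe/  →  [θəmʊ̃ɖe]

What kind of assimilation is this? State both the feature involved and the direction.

The vowel /o/ surfaces as nasalised [õ] next to the preceding nasal /ɴ/ — it has acquired the [+nasal] feature of its neighbour.
The other form shows the same pattern: /ʊ/ → [ʊ̃] after /m/ — each time a vowel is nasalised next to a preceding nasal.
Because the conditioning nasal is to the left of the vowel that changes, the process is progressive (perseverative).

progressive nasality assimilation (vowel nasalisation)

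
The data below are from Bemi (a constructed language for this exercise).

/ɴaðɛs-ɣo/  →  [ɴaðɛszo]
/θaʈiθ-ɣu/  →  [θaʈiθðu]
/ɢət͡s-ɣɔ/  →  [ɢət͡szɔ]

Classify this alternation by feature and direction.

Comparing underlying and surface forms, /ɣ/ → [z] is the alternation; the neighbouring /s/ is constant.
The change velar → alveolar matches the place of the preceding /s/, identifying this as place assimilation.
Manner and voice are unchanged, so the assimilation is partial, not total.
The other alternating forms pattern the same way: /ɣ/ → [ð] after /θ/ (velar → dental, matching dental); /ɣ/ → [z] after /t͡s/ (velar → alveolar, matching alveolar) — only place changes, and always toward the preceding segment.
The trigger is the preceding segment, so the direction is progressive (perseverative).

progressive place assimilation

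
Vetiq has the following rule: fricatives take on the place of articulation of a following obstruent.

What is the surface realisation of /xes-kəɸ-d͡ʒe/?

[xexkəʃd͡ʒe]

The rule targets /s/ (voiceless alveolar fricative), which sits before the trigger /k/ (velar).
The voiceless velar fricative is [x], so /s/ → [x].
At the second juncture, /ɸ/ likewise becomes [ʃ] adjacent to /d͡ʒ/.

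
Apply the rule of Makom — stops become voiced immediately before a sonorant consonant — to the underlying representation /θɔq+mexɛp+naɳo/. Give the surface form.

[θɔɢmexɛbnaɳo]

The rule targets /q/ (voiceless uvular stop), which sits before the trigger /m/ (voiced).
The voiced uvular stop is [ɢ], so /q/ → [ɢ].
At the second juncture, /p/ likewise becomes [b] adjacent to /n/.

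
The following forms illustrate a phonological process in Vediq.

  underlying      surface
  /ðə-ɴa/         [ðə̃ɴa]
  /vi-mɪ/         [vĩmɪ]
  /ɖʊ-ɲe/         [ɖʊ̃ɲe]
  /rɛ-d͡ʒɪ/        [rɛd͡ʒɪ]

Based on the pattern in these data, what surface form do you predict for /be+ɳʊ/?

The data show regressive nasality assimilation (vowel nasalisation): /ə/ → [ə̃] before /ɴ/; /i/ → [ĩ] before /m/; /ʊ/ → [ʊ̃] before /ɲ/ — a vowel is nasalised by an immediately following nasal consonant.
No change occurs in [rɛd͡ʒɪ] because the vowel at the boundary is adjacent to an oral consonant, not a nasal (/ɛ/ next to /d͡ʒ/).
The vowel /e/ is adjacent to the following nasal /ɳ/, so it acquires [+nasal] and surfaces as [ẽ].

[bẽɳʊ]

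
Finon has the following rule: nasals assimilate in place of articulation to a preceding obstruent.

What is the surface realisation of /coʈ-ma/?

The rule targets /m/ (voiced bilabial nasal), which sits after the trigger /ʈ/ (retroflex).
The voiced retroflex nasal is [ɳ], so /m/ → [ɳ].

[coʈɳa]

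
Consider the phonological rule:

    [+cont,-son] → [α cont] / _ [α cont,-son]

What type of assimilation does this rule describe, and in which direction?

regressive manner assimilation

The rule copies [cont] (continuancy) from the environment onto the target fricatives; since [±cont] encodes the stop/fricative manner contrast, the assimilating dimension is manner.
The conditioning segment sits to the right of the focus bar, meaning the trigger follows the segment that changes — regressive assimilation.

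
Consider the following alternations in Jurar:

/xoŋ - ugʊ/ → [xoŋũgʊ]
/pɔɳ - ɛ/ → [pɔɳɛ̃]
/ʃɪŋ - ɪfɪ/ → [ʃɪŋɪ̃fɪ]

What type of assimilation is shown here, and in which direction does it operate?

The vowel /u/ surfaces as nasalised [ũ] next to the preceding nasal /ŋ/ — it has acquired the [+nasal] feature of its neighbour.
Likewise in the remaining data: /ɛ/ → [ɛ̃] after /ɳ/; /ɪ/ → [ɪ̃] after /ŋ/ — each time a vowel is nasalised next to a preceding nasal.
Because the conditioning nasal is to the left of the vowel that changes, the process is progressive (perseverative).

progressive nasality assimilation (vowel nasalisation)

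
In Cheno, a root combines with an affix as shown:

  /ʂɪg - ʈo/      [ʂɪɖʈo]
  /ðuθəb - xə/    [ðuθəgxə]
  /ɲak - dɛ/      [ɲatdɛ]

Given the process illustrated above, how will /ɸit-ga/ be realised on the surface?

[ɸikga]

The data show regressive place assimilation: /g/ → [ɖ] before /ʈ/; /b/ → [g] before /x/; /k/ → [t] before /d/. In each pair only place changes, matching the following consonant, while manner and voice stay constant.
/t/ is a voiceless alveolar stop. The following trigger /g/ is velar, so /t/ must become velar as well.
Changing only its place to velar gives [k] — the voiceless velar stop.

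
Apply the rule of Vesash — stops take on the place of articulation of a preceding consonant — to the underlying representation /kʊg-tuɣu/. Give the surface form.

The rule targets /t/ (voiceless alveolar stop), which sits after the trigger /g/ (velar).
Changing only its place to velar gives [k] — the voiceless velar stop.

[kʊgkuɣu]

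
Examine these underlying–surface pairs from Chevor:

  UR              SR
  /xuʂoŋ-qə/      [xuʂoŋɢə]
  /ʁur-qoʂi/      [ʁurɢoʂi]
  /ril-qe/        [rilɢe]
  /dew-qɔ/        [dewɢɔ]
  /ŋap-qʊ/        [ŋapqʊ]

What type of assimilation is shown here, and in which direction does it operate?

Underlying /q/ is realised as [ɢ] next to /ŋ/; /ŋ/ itself does not change.
The change voiceless → voiced matches the voicing of the preceding /ŋ/, identifying this as voicing assimilation.
Place and manner are unchanged, so the assimilation is partial, not total.
Checking the remaining alternations: /q/ → [ɢ] after /r/ (voiceless → voiced, matching voiced); /q/ → [ɢ] after /l/ (voiceless → voiced, matching voiced); /q/ → [ɢ] after /w/ (voiceless → voiced, matching voiced) — only voicing changes, and always toward the preceding segment.
Nothing changes in [ŋapqʊ]: there the adjacent consonants already agree in voicing (/q/ and /p/ are both voiceless), so this form is consistent with the same rule.
The trigger is the preceding segment, so the direction is progressive (perseverative).

progressive voicing assimilation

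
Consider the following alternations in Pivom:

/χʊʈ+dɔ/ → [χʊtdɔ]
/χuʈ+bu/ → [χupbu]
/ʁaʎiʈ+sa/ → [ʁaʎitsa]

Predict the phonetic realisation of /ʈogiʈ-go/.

The data show regressive place assimilation: /ʈ/ → [t] before /d/; /ʈ/ → [p] before /b/; /ʈ/ → [t] before /s/. In each pair only place changes, matching the following consonant, while manner and voice stay constant.
/ʈ/ is a voiceless retroflex stop. The following trigger /g/ is velar, so /ʈ/ must become velar as well.
The voiceless velar stop is [k], so /ʈ/ → [k].

[ʈogikgo]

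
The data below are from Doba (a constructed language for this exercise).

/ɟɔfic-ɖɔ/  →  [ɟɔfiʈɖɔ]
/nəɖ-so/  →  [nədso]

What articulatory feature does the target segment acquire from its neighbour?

place

Comparing underlying and surface forms, /c/ → [ʈ] is the alternation; the neighbouring /ɖ/ is constant.
/c/ is palatal while /ɖ/ is retroflex; the output [ʈ] is retroflex, matching the trigger — so the feature that spreads is place.
The other alternating form patterns the same way: /ɖ/ → [d] before /s/ (retroflex → alveolar, matching alveolar) — only place changes, and always toward the following segment.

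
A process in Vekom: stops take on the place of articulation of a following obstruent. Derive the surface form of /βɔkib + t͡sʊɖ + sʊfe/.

/b/ is a voiced bilabial stop. The following trigger /t͡s/ is alveolar, so /b/ must become alveolar as well.
The voiced alveolar stop is [d], so /b/ → [d].
At the second juncture, /ɖ/ likewise becomes [d] adjacent to /s/.

[βɔkidt͡sʊdsʊfe]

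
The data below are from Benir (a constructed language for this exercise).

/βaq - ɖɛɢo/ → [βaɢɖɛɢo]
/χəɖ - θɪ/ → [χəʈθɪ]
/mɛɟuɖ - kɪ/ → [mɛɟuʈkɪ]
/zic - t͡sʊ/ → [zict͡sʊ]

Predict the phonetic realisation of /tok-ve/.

[togve]

The data show regressive voicing assimilation: /q/ → [ɢ] before /ɖ/; /ɖ/ → [ʈ] before /θ/; /ɖ/ → [ʈ] before /k/. In each pair only voicing changes, matching the following consonant, while place and manner stay constant.
No alternation appears in [zict͡sʊ]: there the adjacent consonants already agree in voicing (/c/ and /t͡s/ are both voiceless), so this form is consistent with the same rule.
The rule targets /k/ (voiceless velar stop), which sits before the trigger /v/ (voiced).
A voiced velar stop is [g], so the surface segment is [g].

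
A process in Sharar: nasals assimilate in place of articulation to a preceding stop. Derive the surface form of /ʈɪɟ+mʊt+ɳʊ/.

/m/ is a voiced bilabial nasal. The preceding trigger /ɟ/ is palatal, so /m/ must become palatal as well.
A voiced palatal nasal is [ɲ], so the surface segment is [ɲ].
The same rule applies at the second boundary: /ɳ/ → [n] next to /t/.

[ʈɪɟɲʊtnʊ]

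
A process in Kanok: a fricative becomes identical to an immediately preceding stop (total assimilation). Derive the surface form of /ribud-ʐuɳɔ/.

[ribudduɳɔ]

/ʐ/ is the segment targeted by the rule; it sits immediately after /d/, so it assimilates completely and surfaces as [d].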